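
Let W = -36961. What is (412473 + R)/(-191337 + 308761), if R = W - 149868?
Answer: 56411/29356 ≈ 1.9216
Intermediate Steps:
R = -186829 (R = -36961 - 149868 = -186829)
(412473 + R)/(-191337 + 308761) = (412473 - 186829)/(-191337 + 308761) = 225644/117424 = 225644*(1/117424) = 56411/29356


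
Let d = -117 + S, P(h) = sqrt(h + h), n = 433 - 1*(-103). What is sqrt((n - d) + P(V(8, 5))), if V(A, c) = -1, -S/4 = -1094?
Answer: sqrt(-3723 + I*sqrt(2)) ≈ 0.0116 + 61.016*I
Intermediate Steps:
S = 4376 (S = -4*(-1094) = 4376)
n = 536 (n = 433 + 103 = 536)
P(h) = sqrt(2)*sqrt(h) (P(h) = sqrt(2*h) = sqrt(2)*sqrt(h))
d = 4259 (d = -117 + 4376 = 4259)
sqrt((n - d) + P(V(8, 5))) = sqrt((536 - 1*4259) + sqrt(2)*sqrt(-1)) = sqrt((536 - 4259) + sqrt(2)*I) = sqrt(-3723 + I*sqrt(2))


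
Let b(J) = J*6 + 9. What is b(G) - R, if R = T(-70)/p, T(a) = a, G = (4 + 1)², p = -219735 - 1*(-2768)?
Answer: 34497683/216967 ≈ 159.00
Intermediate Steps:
p = -216967 (p = -219735 + 2768 = -216967)
G = 25 (G = 5² = 25)
b(J) = 9 + 6*J (b(J) = 6*J + 9 = 9 + 6*J)
R = 70/216967 (R = -70/(-216967) = -70*(-1/216967) = 70/216967 ≈ 0.00032263)
b(G) - R = (9 + 6*25) - 1*70/216967 = (9 + 150) - 70/216967 = 159 - 70/216967 = 34497683/216967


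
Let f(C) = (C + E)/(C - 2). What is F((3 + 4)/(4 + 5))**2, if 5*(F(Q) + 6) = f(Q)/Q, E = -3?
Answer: 181476/5929 ≈ 30.608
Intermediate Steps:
f(C) = (-3 + C)/(-2 + C) (f(C) = (C - 3)/(C - 2) = (-3 + C)/(-2 + C))
F(Q) = -6 + (-3 + Q)/(5*Q*(-2 + Q)) (F(Q) = -6 + (((-3 + Q)/(-2 + Q))/Q)/5 = -6 + ((-3 + Q)/(Q*(-2 + Q)))/5 = -6 + (-3 + Q)/(5*Q*(-2 + Q)))
F((3 + 4)/(4 + 5))**2 = ((-3 + (3 + 4)/(4 + 5) - 30*(3 + 4)/(4 + 5)*(-2 + (3 + 4)/(4 + 5)))/(5*(((3 + 4)/(4 + 5)))*(-2 + (3 + 4)/(4 + 5))))**2 = ((-3 + 7/9 - 30*7/9*(-2 + 7/9))/(5*((7/9))*(-2 + 7/9)))**2 = ((-3 + 7*(1/9) - 30*7*(1/9)*(-2 + 7*(1/9)))/(5*((7*(1/9)))*(-2 + 7*(1/9))))**2 = ((-3 + 7/9 - 30*7/9*(-2 + 7/9))/(5*(7/9)*(-2 + 7/9)))**2 = ((1/5)*(9/7)*(-3 + 7/9 - 30*7/9*(-11/9))/(-11/9))**2 = ((1/5)*(9/7)*(-9/11)*(-3 + 7/9 + 770/27))**2 = ((1/5)*(9/7)*(-9/11)*(710/27))**2 = (-426/77)**2 = 181476/5929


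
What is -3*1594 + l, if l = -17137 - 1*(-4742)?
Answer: -17177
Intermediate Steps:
l = -12395 (l = -17137 + 4742 = -12395)
-3*1594 + l = -3*1594 - 12395 = -4782 - 12395 = -17177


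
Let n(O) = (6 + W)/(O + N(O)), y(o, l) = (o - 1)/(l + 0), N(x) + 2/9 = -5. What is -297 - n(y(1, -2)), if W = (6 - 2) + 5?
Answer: -13824/47 ≈ -294.13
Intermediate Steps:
N(x) = -47/9 (N(x) = -2/9 - 5 = -47/9)
y(o, l) = (-1 + o)/l
W = 9 (W = 4 + 5 = 9)
n(O) = 15/(-47/9 + O) (n(O) = (6 + 9)/(O - 47/9) = 15/(-47/9 + O))
-297 - n(y(1, -2)) = -297 - 135/(-47 + 9*((-1 + 1)/(-2))) = -297 - 135/(-47 + 9*(-½*0)) = -297 - 135/(-47 + 9*0) = -297 - 135/(-47 + 0) = -297 - 135/(-47) = -297 - 135*(-1)/47 = -297 - 1*(-135/47) = -297 + 135/47 = -13824/47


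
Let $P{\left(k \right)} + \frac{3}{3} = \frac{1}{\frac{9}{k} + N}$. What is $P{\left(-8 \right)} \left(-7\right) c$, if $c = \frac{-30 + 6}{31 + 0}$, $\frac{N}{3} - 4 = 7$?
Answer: $- \frac{13832}{2635} \approx -5.2493$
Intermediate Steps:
$N = 33$ ($N = 12 + 3 \cdot 7 = 12 + 21 = 33$)
$P{\left(k \right)} = -1 + \frac{1}{33 + \frac{9}{k}}$ ($P{\left(k \right)} = -1 + \frac{1}{\frac{9}{k} + 33} = -1 + \frac{1}{33 + \frac{9}{k}}$)
$c = - \frac{24}{31} \approx -0.77419$
$P{\left(-8 \right)} \left(-7\right) c = \frac{-9 - -256}{3 \left(3 + 11 \left(-8\right)\right)} \left(-7\right) \left(- \frac{24}{31}\right) = \frac{-9 + 256}{3 \left(3 - 88\right)} \left(-7\right) \left(- \frac{24}{31}\right) = \frac{1}{3} \frac{1}{-85} \cdot 247 \left(-7\right) \left(- \frac{24}{31}\right) = \frac{1}{3} \left(- \frac{1}{85}\right) 247 \left(-7\right) \left(- \frac{24}{31}\right) = \left(- \frac{247}{255}\right) \left(-7\right) \left(- \frac{24}{31}\right) = \frac{1729}{255} \left(- \frac{24}{31}\right) = - \frac{13832}{2635}$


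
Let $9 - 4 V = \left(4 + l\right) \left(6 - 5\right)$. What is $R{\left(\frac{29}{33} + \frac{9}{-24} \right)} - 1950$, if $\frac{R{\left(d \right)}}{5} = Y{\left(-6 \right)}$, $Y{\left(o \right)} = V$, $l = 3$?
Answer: $- \frac{3895}{2} \approx -1947.5$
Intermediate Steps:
$V = \frac{1}{2}$ ($V = \frac{9}{4} - \frac{\left(4 + 3\right) \left(6 - 5\right)}{4} = \frac{9}{4} - \frac{7 \cdot 1}{4} = \frac{9}{4} - \frac{7}{4} = \frac{1}{2} \approx 0.5$)
$Y{\left(o \right)} = \frac{1}{2}$
$R{\left(d \right)} = \frac{5}{2}$ ($R{\left(d \right)} = 5 \cdot \frac{1}{2} = \frac{5}{2}$)
$R{\left(\frac{29}{33} + \frac{9}{-24} \right)} - 1950 = \frac{5}{2} - 1950 = - \frac{3895}{2}$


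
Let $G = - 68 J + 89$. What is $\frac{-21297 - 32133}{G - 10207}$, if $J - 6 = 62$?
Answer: $\frac{685}{189} \approx 3.6243$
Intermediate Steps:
$J = 68$ ($J = 6 + 62 = 68$)
$G = -4535$ ($G = \left(-68\right) 68 + 89 = -4624 + 89 = -4535$)
$\frac{-21297 - 32133}{G - 10207} = \frac{-21297 - 32133}{-4535 - 10207} = - \frac{53430}{-14742} = \left(-53430\right) \left(- \frac{1}{14742}\right) = \frac{685}{189}$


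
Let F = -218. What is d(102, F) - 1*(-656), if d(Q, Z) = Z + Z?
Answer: 220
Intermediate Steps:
d(Q, Z) = 2*Z
d(102, F) - 1*(-656) = 2*(-218) - 1*(-656) = -436 + 656 = 220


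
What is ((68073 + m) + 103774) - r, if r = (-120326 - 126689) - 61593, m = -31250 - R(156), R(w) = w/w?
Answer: 449204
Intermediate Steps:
R(w) = 1
m = -31251 (m = -31250 - 1*1 = -31250 - 1 = -31251)
r = -308608 (r = -247015 - 61593 = -308608)
((68073 + m) + 103774) - r = ((68073 - 31251) + 103774) - 1*(-308608) = (36822 + 103774) + 308608 = 140596 + 308608 = 449204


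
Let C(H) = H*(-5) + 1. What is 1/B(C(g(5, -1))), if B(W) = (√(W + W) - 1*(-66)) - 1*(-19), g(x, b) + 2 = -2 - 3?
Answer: 85/7153 - 6*√2/7153 ≈ 0.010697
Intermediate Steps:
g(x, b) = -7 (g(x, b) = -2 + (-2 - 3) = -2 - 5 = -7)
C(H) = 1 - 5*H (C(H) = -5*H + 1 = 1 - 5*H)
B(W) = 85 + √2*√W (B(W) = (√(2*W) + 66) + 19 = (√2*√W + 66) + 19 = (66 + √2*√W) + 19 = 85 + √2*√W)
1/B(C(g(5, -1))) = 1/(85 + √2*√(1 - 5*(-7))) = 1/(85 + √2*√(1 + 35)) = 1/(85 + √2*√36) = 1/(85 + √2*6) = 1/(85 + 6*√2)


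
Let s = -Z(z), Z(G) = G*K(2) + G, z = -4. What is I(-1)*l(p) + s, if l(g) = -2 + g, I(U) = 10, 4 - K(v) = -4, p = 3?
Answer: 46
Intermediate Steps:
K(v) = 8 (K(v) = 4 - 1*(-4) = 4 + 4 = 8)
Z(G) = 9*G (Z(G) = G*8 + G = 8*G + G = 9*G)
s = 36 (s = -9*(-4) = -1*(-36) = 36)
I(-1)*l(p) + s = 10*(-2 + 3) + 36 = 10*1 + 36 = 10 + 36 = 46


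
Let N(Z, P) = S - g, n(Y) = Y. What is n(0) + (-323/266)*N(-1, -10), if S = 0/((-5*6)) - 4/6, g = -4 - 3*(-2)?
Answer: 68/21 ≈ 3.2381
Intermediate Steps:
g = 2 (g = -4 + 6 = 2)
S = -2/3 (S = 0/(-30) - 4*1/6 = 0*(-1/30) - 2/3 = 0 - 2/3 = -2/3 ≈ -0.66667)
N(Z, P) = -8/3 (N(Z, P) = -2/3 - 1*2 = -2/3 - 2 = -8/3)
n(0) + (-323/266)*N(-1, -10) = 0 - 323/266*(-8/3) = 0 - 323*1/266*(-8/3) = 0 - 17/14*(-8/3) = 0 + 68/21 = 68/21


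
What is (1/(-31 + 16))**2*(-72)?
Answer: -8/25 ≈ -0.32000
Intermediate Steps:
(1/(-31 + 16))**2*(-72) = (1/(-15))**2*(-72) = (-1/15)**2*(-72) = (1/225)*(-72) = -8/25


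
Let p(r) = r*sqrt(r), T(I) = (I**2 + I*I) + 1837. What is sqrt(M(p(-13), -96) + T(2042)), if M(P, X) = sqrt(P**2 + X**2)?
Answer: sqrt(8341365 + sqrt(7019)) ≈ 2888.2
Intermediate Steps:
T(I) = 1837 + 2*I**2 (T(I) = (I**2 + I**2) + 1837 = 2*I**2 + 1837 = 1837 + 2*I**2)
p(r) = r**(3/2)
sqrt(M(p(-13), -96) + T(2042)) = sqrt(sqrt(((-13)**(3/2))**2 + (-96)**2) + (1837 + 2*2042**2)) = sqrt(sqrt((-13*I*sqrt(13))**2 + 9216) + (1837 + 2*4169764)) = sqrt(sqrt(-2197 + 9216) + (1837 + 8339528)) = sqrt(sqrt(7019) + 8341365) = sqrt(8341365 + sqrt(7019))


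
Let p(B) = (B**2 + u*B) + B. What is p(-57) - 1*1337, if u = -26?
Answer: 3337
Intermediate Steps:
p(B) = B**2 - 25*B (p(B) = (B**2 - 26*B) + B = B**2 - 25*B)
p(-57) - 1*1337 = -57*(-25 - 57) - 1*1337 = -57*(-82) - 1337 = 4674 - 1337 = 3337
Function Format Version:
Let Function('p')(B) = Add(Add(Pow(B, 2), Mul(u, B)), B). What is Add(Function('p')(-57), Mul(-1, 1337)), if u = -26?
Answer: 3337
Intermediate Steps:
Function('p')(B) = Add(Pow(B, 2), Mul(-25, B)) (Function('p')(B) = Add(Add(Pow(B, 2), Mul(-26, B)), B) = Add(Pow(B, 2), Mul(-25, B)))
Add(Function('p')(-57), Mul(-1, 1337)) = Add(Mul(-57, Add(-25, -57)), Mul(-1, 1337)) = Add(Mul(-57, -82), -1337) = Add(4674, -1337) = 3337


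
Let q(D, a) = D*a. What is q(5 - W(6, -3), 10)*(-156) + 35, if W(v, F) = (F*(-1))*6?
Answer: 20315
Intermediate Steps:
W(v, F) = -6*F (W(v, F) = -F*6 = -6*F)
q(5 - W(6, -3), 10)*(-156) + 35 = ((5 - (-6)*(-3))*10)*(-156) + 35 = ((5 - 1*18)*10)*(-156) + 35 = ((5 - 18)*10)*(-156) + 35 = -13*10*(-156) + 35 = -130*(-156) + 35 = 20280 + 35 = 20315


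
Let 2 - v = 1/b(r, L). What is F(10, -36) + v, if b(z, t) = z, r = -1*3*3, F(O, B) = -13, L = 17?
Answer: -98/9 ≈ -10.889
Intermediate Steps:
r = -9 (r = -3*3 = -9)
v = 19/9 (v = 2 - 1/(-9) = 2 - 1*(-⅑) = 2 + ⅑ = 19/9 ≈ 2.1111)
F(10, -36) + v = -13 + 19/9 = -98/9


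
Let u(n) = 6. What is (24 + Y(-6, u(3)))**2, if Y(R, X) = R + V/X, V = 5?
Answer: 12769/36 ≈ 354.69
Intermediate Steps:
Y(R, X) = R + 5/X
(24 + Y(-6, u(3)))**2 = (24 + (-6 + 5/6))**2 = (24 - 31/6)**2 = (113/6)**2 = 12769/36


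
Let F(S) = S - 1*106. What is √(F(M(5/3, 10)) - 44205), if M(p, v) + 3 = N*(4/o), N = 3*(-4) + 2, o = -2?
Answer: I*√44294 ≈ 210.46*I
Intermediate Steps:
N = -10 (N = -12 + 2 = -10)
M(p, v) = 17 (M(p, v) = -3 - 40/(-2) = -3 - 40*(-1)/2 = -3 - 10*(-2) = -3 + 20 = 17)
F(S) = -106 + S (F(S) = S - 106 = -106 + S)
√(F(M(5/3, 10)) - 44205) = √((-106 + 17) - 44205) = √(-89 - 44205) = √(-44294) = I*√44294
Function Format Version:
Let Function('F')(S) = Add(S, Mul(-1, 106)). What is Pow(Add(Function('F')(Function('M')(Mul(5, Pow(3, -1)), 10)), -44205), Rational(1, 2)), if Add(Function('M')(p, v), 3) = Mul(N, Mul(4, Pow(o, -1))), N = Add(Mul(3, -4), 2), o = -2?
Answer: Mul(I, Pow(44294, Rational(1, 2))) ≈ Mul(210.46, I)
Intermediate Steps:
N = -10 (N = Add(-12, 2) = -10)
Function('M')(p, v) = 17 (Function('M')(p, v) = Add(-3, Mul(-10, Mul(4, Pow(-2, -1)))) = Add(-3, Mul(-10, Mul(4, Rational(-1, 2)))) = Add(-3, Mul(-10, -2)) = Add(-3, 20) = 17)
Function('F')(S) = Add(-106, S) (Function('F')(S) = Add(S, -106) = Add(-106, S))
Pow(Add(Function('F')(Function('M')(Mul(5, Pow(3, -1)), 10)), -44205), Rational(1, 2)) = Pow(Add(Add(-106, 17), -44205), Rational(1, 2)) = Pow(Add(-89, -44205), Rational(1, 2)) = Pow(-44294, Rational(1, 2)) = Mul(I, Pow(44294, Rational(1, 2)))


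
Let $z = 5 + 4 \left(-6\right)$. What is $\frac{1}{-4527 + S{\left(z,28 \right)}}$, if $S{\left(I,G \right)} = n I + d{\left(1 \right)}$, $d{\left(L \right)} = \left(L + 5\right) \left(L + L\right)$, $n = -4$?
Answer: $- \frac{1}{4439} \approx -0.00022528$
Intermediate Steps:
$z = -19$ ($z = 5 - 24 = -19$)
$d{\left(L \right)} = 2 L \left(5 + L\right)$ ($d{\left(L \right)} = \left(5 + L\right) 2 L = 2 L \left(5 + L\right)$)
$S{\left(I,G \right)} = 12 - 4 I$ ($S{\left(I,G \right)} = - 4 I + 2 \cdot 1 \left(5 + 1\right) = - 4 I + 2 \cdot 1 \cdot 6 = - 4 I + 12 = 12 - 4 I$)
$\frac{1}{-4527 + S{\left(z,28 \right)}} = \frac{1}{-4527 + \left(12 - -76\right)} = \frac{1}{-4527 + \left(12 + 76\right)} = \frac{1}{-4527 + 88} = \frac{1}{-4439} = - \frac{1}{4439}$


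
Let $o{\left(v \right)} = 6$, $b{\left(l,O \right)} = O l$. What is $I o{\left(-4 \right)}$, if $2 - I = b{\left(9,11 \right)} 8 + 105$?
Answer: $-5370$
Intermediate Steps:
$I = -895$ ($I = 2 - \left(11 \cdot 9 \cdot 8 + 105\right) = 2 - \left(99 \cdot 8 + 105\right) = 2 - \left(792 + 105\right) = 2 - 897 = -895$)
$I o{\left(-4 \right)} = \left(-895\right) 6 = -5370$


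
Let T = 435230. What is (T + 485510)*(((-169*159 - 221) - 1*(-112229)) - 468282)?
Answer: -352776927300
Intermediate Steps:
(T + 485510)*(((-169*159 - 221) - 1*(-112229)) - 468282) = (435230 + 485510)*(((-169*159 - 221) - 1*(-112229)) - 468282) = 920740*(((-26871 - 221) + 112229) - 468282) = 920740*((-27092 + 112229) - 468282) = 920740*(85137 - 468282) = 920740*(-383145) = -352776927300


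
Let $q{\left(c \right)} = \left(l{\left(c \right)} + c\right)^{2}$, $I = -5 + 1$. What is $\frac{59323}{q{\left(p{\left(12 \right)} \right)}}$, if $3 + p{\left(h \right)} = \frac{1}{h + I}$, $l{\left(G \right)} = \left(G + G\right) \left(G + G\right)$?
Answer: $\frac{15186688}{233289} \approx 65.098$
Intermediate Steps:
$l{\left(G \right)} = 4 G^{2}$ ($l{\left(G \right)} = 2 G 2 G = 4 G^{2}$)
$I = -4$
$p{\left(h \right)} = -3 + \frac{1}{-4 + h}$ ($p{\left(h \right)} = -3 + \frac{1}{h - 4} = -3 + \frac{1}{-4 + h}$)
$q{\left(c \right)} = \left(c + 4 c^{2}\right)^{2}$ ($q{\left(c \right)} = \left(4 c^{2} + c\right)^{2} = \left(c + 4 c^{2}\right)^{2}$)
$\frac{59323}{q{\left(p{\left(12 \right)} \right)}} = \frac{59323}{\left(\frac{13 - 36}{-4 + 12}\right)^{2} \left(1 + 4 \frac{13 - 36}{-4 + 12}\right)^{2}} = \frac{59323}{\left(\frac{13 - 36}{8}\right)^{2} \left(1 + 4 \frac{13 - 36}{8}\right)^{2}} = \frac{59323}{\left(\frac{1}{8} \left(-23\right)\right)^{2} \left(1 + 4 \cdot \frac{1}{8} \left(-23\right)\right)^{2}} = \frac{59323}{\left(- \frac{23}{8}\right)^{2} \left(1 + 4 \left(- \frac{23}{8}\right)\right)^{2}} = \frac{59323}{\frac{529}{64} \left(1 - \frac{23}{2}\right)^{2}} = \frac{59323}{\frac{529}{64} \left(- \frac{21}{2}\right)^{2}} = \frac{59323}{\frac{529}{64} \cdot \frac{441}{4}} = \frac{59323}{\frac{233289}{256}} = 59323 \cdot \frac{256}{233289} = \frac{15186688}{233289}$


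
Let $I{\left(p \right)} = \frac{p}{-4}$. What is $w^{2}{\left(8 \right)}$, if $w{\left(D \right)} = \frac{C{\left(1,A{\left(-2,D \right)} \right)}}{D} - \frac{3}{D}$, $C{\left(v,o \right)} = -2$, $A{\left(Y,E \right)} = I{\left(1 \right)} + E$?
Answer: $\frac{25}{64} \approx 0.39063$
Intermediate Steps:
$I{\left(p \right)} = - \frac{p}{4}$ ($I{\left(p \right)} = p \left(- \frac{1}{4}\right) = - \frac{p}{4}$)
$A{\left(Y,E \right)} = - \frac{1}{4} + E$ ($A{\left(Y,E \right)} = \left(- \frac{1}{4}\right) 1 + E = - \frac{1}{4} + E$)
$w{\left(D \right)} = - \frac{5}{D}$ ($w{\left(D \right)} = - \frac{2}{D} - \frac{3}{D} = - \frac{5}{D}$)
$w^{2}{\left(8 \right)} = \left(- \frac{5}{8}\right)^{2} = \frac{25}{64}$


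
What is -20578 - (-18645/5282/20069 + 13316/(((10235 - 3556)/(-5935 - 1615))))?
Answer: -3912058568453241/708003774982 ≈ -5525.5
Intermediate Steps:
-20578 - (-18645/5282/20069 + 13316/(((10235 - 3556)/(-5935 - 1615)))) = -20578 - (-18645*1/5282*(1/20069) + 13316/((6679/(-7550)))) = -20578 - (-18645/5282*1/20069 + 13316/((6679*(-1/7550)))) = -20578 - (-18645/106004458 + 13316/(-6679/7550)) = -20578 - (-18645/106004458 + 13316*(-7550/6679)) = -20578 - (-18645/106004458 - 100535800/6679) = -20578 - 1*(-10657243113126355/708003774982) = -20578 + 10657243113126355/708003774982 = -3912058568453241/708003774982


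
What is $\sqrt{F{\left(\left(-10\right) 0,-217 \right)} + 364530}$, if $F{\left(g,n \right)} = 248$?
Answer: $\sqrt{364778} \approx 603.97$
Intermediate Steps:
$\sqrt{F{\left(\left(-10\right) 0,-217 \right)} + 364530} = \sqrt{248 + 364530} = \sqrt{364778}$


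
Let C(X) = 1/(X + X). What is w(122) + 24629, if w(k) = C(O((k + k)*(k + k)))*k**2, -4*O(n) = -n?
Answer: 49259/2 ≈ 24630.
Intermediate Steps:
O(n) = n/4 (O(n) = -(-1)*n/4 = n/4)
C(X) = 1/(2*X)
w(k) = 1/2 (w(k) = (1/(2*((((k + k)*(k + k))/4))))*k**2 = (1/(2*((((2*k)*(2*k))/4))))*k**2 = (1/(2*(((4*k**2)/4))))*k**2 = (1/(2*(k**2)))*k**2 = (1/(2*k**2))*k**2 = 1/2)
w(122) + 24629 = 1/2 + 24629 = 49259/2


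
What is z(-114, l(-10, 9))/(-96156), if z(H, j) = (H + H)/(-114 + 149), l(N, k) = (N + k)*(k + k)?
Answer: 19/280455 ≈ 6.7747e-5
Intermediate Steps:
l(N, k) = 2*k*(N + k) (l(N, k) = (N + k)*(2*k) = 2*k*(N + k))
z(H, j) = 2*H/35 (z(H, j) = (2*H)/35 = (2*H)*(1/35) = 2*H/35)
z(-114, l(-10, 9))/(-96156) = ((2/35)*(-114))/(-96156) = -228/35*(-1/96156) = 19/280455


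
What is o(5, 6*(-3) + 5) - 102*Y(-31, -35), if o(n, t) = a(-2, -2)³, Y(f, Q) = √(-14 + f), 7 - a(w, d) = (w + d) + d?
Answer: 2197 - 306*I*√5 ≈ 2197.0 - 684.24*I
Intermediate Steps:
a(w, d) = 7 - w - 2*d (a(w, d) = 7 - ((w + d) + d) = 7 - ((d + w) + d) = 7 - (w + 2*d) = 7 + (-w - 2*d) = 7 - w - 2*d)
o(n, t) = 2197 (o(n, t) = (7 - 1*(-2) - 2*(-2))³ = (7 + 2 + 4)³ = 13³ = 2197)
o(5, 6*(-3) + 5) - 102*Y(-31, -35) = 2197 - 102*√(-14 - 31) = 2197 - 306*I*√5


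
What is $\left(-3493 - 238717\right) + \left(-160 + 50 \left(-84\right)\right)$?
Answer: $-246570$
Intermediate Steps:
$\left(-3493 - 238717\right) + \left(-160 + 50 \left(-84\right)\right) = -242210 - 4360 = -246570$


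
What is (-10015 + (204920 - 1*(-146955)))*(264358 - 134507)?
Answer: 44390862860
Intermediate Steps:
(-10015 + (204920 - 1*(-146955)))*(264358 - 134507) = (-10015 + (204920 + 146955))*129851 = (-10015 + 351875)*129851 = 341860*129851 = 44390862860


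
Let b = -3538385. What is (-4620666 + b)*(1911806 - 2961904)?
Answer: 8567803136998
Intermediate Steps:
(-4620666 + b)*(1911806 - 2961904) = (-4620666 - 3538385)*(1911806 - 2961904) = -8159051*(-1050098) = 8567803136998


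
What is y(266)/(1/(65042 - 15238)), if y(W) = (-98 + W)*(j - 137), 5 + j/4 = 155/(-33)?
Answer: -16179128224/11 ≈ -1.4708e+9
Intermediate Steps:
j = -1280/33 (j = -20 + 4*(155/(-33)) = -20 + 4*(155*(-1/33)) = -20 + 4*(-155/33) = -20 - 620/33 = -1280/33 ≈ -38.788)
y(W) = 568498/33 - 5801*W/33 (y(W) = (-98 + W)*(-1280/33 - 137) = (-98 + W)*(-5801/33) = 568498/33 - 5801*W/33)
y(266)/(1/(65042 - 15238)) = (568498/33 - 5801/33*266)/(1/(65042 - 15238)) = (568498/33 - 1543066/33)/(1/49804) = -324856/(11*1/49804) = -324856/11*49804 = -16179128224/11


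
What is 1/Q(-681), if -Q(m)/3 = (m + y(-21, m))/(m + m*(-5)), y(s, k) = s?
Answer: 454/351 ≈ 1.2934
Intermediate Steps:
Q(m) = 3*(-21 + m)/(4*m) (Q(m) = -3*(m - 21)/(m + m*(-5)) = -3*(-21 + m)/(m - 5*m) = -3*(-21 + m)/((-4*m)) = -3*(-21 + m)*(-1/(4*m)) = -(-3)*(-21 + m)/(4*m) = 3*(-21 + m)/(4*m))
1/Q(-681) = 1/((3/4)*(-21 - 681)/(-681)) = 1/((3/4)*(-1/681)*(-702)) = 1/(351/454) = 454/351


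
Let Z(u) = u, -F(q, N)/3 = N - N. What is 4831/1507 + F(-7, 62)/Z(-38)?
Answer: 4831/1507 ≈ 3.2057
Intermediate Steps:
F(q, N) = 0 (F(q, N) = -3*(N - N) = -3*0 = 0)
4831/1507 + F(-7, 62)/Z(-38) = 4831/1507 + 0/(-38) = 4831*(1/1507) + 0*(-1/38) = 4831/1507 + 0 = 4831/1507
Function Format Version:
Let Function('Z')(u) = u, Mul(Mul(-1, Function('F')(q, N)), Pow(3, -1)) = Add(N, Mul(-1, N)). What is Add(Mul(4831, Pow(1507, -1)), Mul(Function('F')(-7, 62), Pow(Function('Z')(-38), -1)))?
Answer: Rational(4831, 1507) ≈ 3.2057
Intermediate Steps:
Function('F')(q, N) = 0 (Function('F')(q, N) = Mul(-3, Add(N, Mul(-1, N))) = Mul(-3, 0) = 0)
Add(Mul(4831, Pow(1507, -1)), Mul(Function('F')(-7, 62), Pow(Function('Z')(-38), -1))) = Add(Mul(4831, Pow(1507, -1)), Mul(0, Pow(-38, -1))) = Add(Mul(4831, Rational(1, 1507)), Mul(0, Rational(-1, 38))) = Add(Rational(4831, 1507), 0) = Rational(4831, 1507)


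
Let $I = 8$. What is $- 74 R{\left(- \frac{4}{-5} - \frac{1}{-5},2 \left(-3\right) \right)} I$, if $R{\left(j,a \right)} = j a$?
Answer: $3552$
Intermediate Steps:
$R{\left(j,a \right)} = a j$
$- 74 R{\left(- \frac{4}{-5} - \frac{1}{-5},2 \left(-3\right) \right)} I = - 74 \cdot 2 \left(-3\right) \left(- \frac{4}{-5} - \frac{1}{-5}\right) 8 = - 74 - 6 \left(\left(-4\right) \left(- \frac{1}{5}\right) - - \frac{1}{5}\right) 8 = - 74 - 6 \left(\frac{4}{5} + \frac{1}{5}\right) 8 = - 74 \left(-6\right) 1 \cdot 8 = - 74 \left(\left(-6\right) 8\right) = \left(-74\right) \left(-48\right) = 3552$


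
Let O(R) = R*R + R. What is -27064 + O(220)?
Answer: 21556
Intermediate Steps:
O(R) = R + R² (O(R) = R² + R = R + R²)
-27064 + O(220) = -27064 + 220*(1 + 220) = -27064 + 220*221 = -27064 + 48620 = 21556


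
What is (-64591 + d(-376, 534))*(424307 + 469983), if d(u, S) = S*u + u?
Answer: -237658461790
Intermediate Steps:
d(u, S) = u + S*u
(-64591 + d(-376, 534))*(424307 + 469983) = (-64591 - 376*(1 + 534))*(424307 + 469983) = (-64591 - 376*535)*894290 = (-64591 - 201160)*894290 = -265751*894290 = -237658461790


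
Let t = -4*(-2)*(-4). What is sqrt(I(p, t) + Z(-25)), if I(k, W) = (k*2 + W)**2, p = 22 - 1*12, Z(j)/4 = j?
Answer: 2*sqrt(11) ≈ 6.6332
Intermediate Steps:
Z(j) = 4*j
t = -32 (t = 8*(-4) = -32)
p = 10 (p = 22 - 12 = 10)
I(k, W) = (W + 2*k)**2 (I(k, W) = (2*k + W)**2 = (W + 2*k)**2)
sqrt(I(p, t) + Z(-25)) = sqrt((-32 + 2*10)**2 + 4*(-25)) = sqrt((-32 + 20)**2 - 100) = sqrt((-12)**2 - 100) = sqrt(144 - 100) = sqrt(44) = 2*sqrt(11)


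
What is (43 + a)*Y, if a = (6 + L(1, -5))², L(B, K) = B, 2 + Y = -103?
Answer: -9660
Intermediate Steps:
Y = -105 (Y = -2 - 103 = -105)
a = 49 (a = (6 + 1)² = 7² = 49)
(43 + a)*Y = (43 + 49)*(-105) = 92*(-105) = -9660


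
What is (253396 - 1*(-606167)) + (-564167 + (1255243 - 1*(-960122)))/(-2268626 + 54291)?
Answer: 1903358784407/2214335 ≈ 8.5956e+5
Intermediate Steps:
(253396 - 1*(-606167)) + (-564167 + (1255243 - 1*(-960122)))/(-2268626 + 54291) = (253396 + 606167) + (-564167 + (1255243 + 960122))/(-2214335) = 859563 + (-564167 + 2215365)*(-1/2214335) = 859563 + 1651198*(-1/2214335) = 859563 - 1651198/2214335 = 1903358784407/2214335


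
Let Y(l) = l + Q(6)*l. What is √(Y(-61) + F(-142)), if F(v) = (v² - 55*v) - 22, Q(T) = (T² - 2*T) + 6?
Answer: √26061 ≈ 161.43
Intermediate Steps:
Q(T) = 6 + T² - 2*T
Y(l) = 31*l (Y(l) = l + (6 + 6² - 2*6)*l = l + (6 + 36 - 12)*l = l + 30*l = 31*l)
F(v) = -22 + v² - 55*v
√(Y(-61) + F(-142)) = √(31*(-61) + (-22 + (-142)² - 55*(-142))) = √(-1891 + (-22 + 20164 + 7810)) = √(-1891 + 27952) = √26061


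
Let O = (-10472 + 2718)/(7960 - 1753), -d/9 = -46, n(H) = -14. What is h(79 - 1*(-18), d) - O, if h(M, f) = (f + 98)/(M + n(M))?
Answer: 3821566/515181 ≈ 7.4179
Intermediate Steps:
d = 414 (d = -9*(-46) = 414)
h(M, f) = (98 + f)/(-14 + M) (h(M, f) = (f + 98)/(M - 14) = (98 + f)/(-14 + M))
O = -7754/6207 ≈ -1.2492
h(79 - 1*(-18), d) - O = (98 + 414)/(-14 + (79 - 1*(-18))) - 1*(-7754/6207) = 512/(-14 + (79 + 18)) + 7754/6207 = 512/(-14 + 97) + 7754/6207 = 512/83 + 7754/6207 = 3821566/515181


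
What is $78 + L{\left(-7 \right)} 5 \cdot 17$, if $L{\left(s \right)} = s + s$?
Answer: $-1112$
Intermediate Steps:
$L{\left(s \right)} = 2 s$
$78 + L{\left(-7 \right)} 5 \cdot 17 = 78 + 2 \left(-7\right) 5 \cdot 17 = 78 - 1190 = -1112$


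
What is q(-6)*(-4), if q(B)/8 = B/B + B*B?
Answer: -1184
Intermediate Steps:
q(B) = 8 + 8*B² (q(B) = 8*(B/B + B*B) = 8*(1 + B²) = 8 + 8*B²)
q(-6)*(-4) = (8 + 8*(-6)²)*(-4) = (8 + 8*36)*(-4) = (8 + 288)*(-4) = 296*(-4) = -1184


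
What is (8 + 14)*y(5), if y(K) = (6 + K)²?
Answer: 2662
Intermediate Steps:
(8 + 14)*y(5) = (8 + 14)*(6 + 5)² = 22*11² = 22*121 = 2662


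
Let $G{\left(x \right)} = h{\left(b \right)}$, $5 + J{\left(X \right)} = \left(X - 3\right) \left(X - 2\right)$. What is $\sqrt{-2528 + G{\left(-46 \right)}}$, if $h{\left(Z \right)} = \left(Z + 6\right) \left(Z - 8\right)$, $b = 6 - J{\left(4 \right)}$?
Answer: $i \sqrt{2513} \approx 50.13 i$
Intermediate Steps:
$J{\left(X \right)} = -5 + \left(-3 + X\right) \left(-2 + X\right)$ ($J{\left(X \right)} = -5 + \left(X - 3\right) \left(X - 2\right) = -5 + \left(-3 + X\right) \left(-2 + X\right)$)
$b = 9$ ($b = 6 - \left(1 + 4^{2} - 20\right) = 6 - \left(1 + 16 - 20\right) = 6 - -3 = 6 + 3 = 9$)
$h{\left(Z \right)} = \left(-8 + Z\right) \left(6 + Z\right)$ ($h{\left(Z \right)} = \left(6 + Z\right) \left(-8 + Z\right) = \left(-8 + Z\right) \left(6 + Z\right)$)
$G{\left(x \right)} = 15$ ($G{\left(x \right)} = -48 + 9^{2} - 18 = -48 + 81 - 18 = 15$)
$\sqrt{-2528 + G{\left(-46 \right)}} = \sqrt{-2528 + 15} = \sqrt{-2513} = i \sqrt{2513}$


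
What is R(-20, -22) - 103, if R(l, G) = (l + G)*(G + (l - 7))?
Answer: 1955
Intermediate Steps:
R(l, G) = (G + l)*(-7 + G + l) (R(l, G) = (G + l)*(G + (-7 + l)) = (G + l)*(-7 + G + l))
R(-20, -22) - 103 = ((-22)² + (-20)² - 7*(-22) - 7*(-20) + 2*(-22)*(-20)) - 103 = (484 + 400 + 154 + 140 + 880) - 103 = 2058 - 103 = 1955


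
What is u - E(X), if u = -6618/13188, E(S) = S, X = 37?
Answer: -82429/2198 ≈ -37.502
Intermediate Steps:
u = -1103/2198 (u = -6618*1/13188 = -1103/2198 ≈ -0.50182)
u - E(X) = -1103/2198 - 1*37 = -1103/2198 - 37 = -82429/2198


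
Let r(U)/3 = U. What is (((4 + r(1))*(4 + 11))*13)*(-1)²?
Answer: 1365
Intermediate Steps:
r(U) = 3*U
(((4 + r(1))*(4 + 11))*13)*(-1)² = (((4 + 3*1)*(4 + 11))*13)*(-1)² = (((4 + 3)*15)*13)*1 = ((7*15)*13)*1 = (105*13)*1 = 1365*1 = 1365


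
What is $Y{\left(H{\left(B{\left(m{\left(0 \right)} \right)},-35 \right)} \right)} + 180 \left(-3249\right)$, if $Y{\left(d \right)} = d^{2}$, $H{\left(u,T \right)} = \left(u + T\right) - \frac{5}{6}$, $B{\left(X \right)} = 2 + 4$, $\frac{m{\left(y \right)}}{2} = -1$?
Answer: $- \frac{21021479}{36} \approx -5.8393 \cdot 10^{5}$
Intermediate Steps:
$m{\left(y \right)} = -2$ ($m{\left(y \right)} = 2 \left(-1\right) = -2$)
$B{\left(X \right)} = 6$
$H{\left(u,T \right)} = - \frac{5}{6} + T + u$ ($H{\left(u,T \right)} = \left(T + u\right) - \frac{5}{6} = - \frac{5}{6} + T + u$)
$Y{\left(H{\left(B{\left(m{\left(0 \right)} \right)},-35 \right)} \right)} + 180 \left(-3249\right) = \left(- \frac{5}{6} - 35 + 6\right)^{2} + 180 \left(-3249\right) = \left(- \frac{179}{6}\right)^{2} - 584820 = \frac{32041}{36} - 584820 = - \frac{21021479}{36}$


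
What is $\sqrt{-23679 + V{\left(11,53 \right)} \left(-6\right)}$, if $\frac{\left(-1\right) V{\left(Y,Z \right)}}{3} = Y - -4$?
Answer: $153 i \approx 153.0 i$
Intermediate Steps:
$V{\left(Y,Z \right)} = -12 - 3 Y$ ($V{\left(Y,Z \right)} = - 3 \left(Y - -4\right) = - 3 \left(Y + 4\right) = - 3 \left(4 + Y\right) = -12 - 3 Y$)
$\sqrt{-23679 + V{\left(11,53 \right)} \left(-6\right)} = \sqrt{-23679 + \left(-12 - 33\right) \left(-6\right)} = \sqrt{-23679 - -270} = \sqrt{-23679 + 270} = \sqrt{-23409} = 153 i$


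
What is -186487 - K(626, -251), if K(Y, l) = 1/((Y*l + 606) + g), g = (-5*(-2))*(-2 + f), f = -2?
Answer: -29196404719/156560 ≈ -1.8649e+5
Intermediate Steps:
g = -40 (g = (-5*(-2))*(-2 - 2) = 10*(-4) = -40)
K(Y, l) = 1/(566 + Y*l) (K(Y, l) = 1/((Y*l + 606) - 40) = 1/((606 + Y*l) - 40) = 1/(566 + Y*l))
-186487 - K(626, -251) = -186487 - 1/(566 + 626*(-251)) = -186487 - 1/(566 - 157126) = -186487 - 1/(-156560) = -186487 - 1*(-1/156560) = -186487 + 1/156560 = -29196404719/156560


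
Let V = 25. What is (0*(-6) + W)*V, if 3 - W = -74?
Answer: 1925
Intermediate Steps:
W = 77 (W = 3 - 1*(-74) = 3 + 74 = 77)
(0*(-6) + W)*V = (0*(-6) + 77)*25 = (0 + 77)*25 = 77*25 = 1925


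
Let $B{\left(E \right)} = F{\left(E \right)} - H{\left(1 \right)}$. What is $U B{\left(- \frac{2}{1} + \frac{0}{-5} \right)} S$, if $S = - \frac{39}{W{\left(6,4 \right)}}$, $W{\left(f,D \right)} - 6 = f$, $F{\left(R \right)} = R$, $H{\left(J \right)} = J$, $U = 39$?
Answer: $\frac{1521}{4} \approx 380.25$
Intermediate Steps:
$W{\left(f,D \right)} = 6 + f$
$S = - \frac{13}{4}$ ($S = - \frac{39}{6 + 6} = - \frac{39}{12} = \left(-39\right) \frac{1}{12} = - \frac{13}{4} \approx -3.25$)
$B{\left(E \right)} = -1 + E$ ($B{\left(E \right)} = E - 1 = -1 + E$)
$U B{\left(- \frac{2}{1} + \frac{0}{-5} \right)} S = 39 \left(-1 + \left(- \frac{2}{1} + \frac{0}{-5}\right)\right) \left(- \frac{13}{4}\right) = 39 \left(-1 + \left(\left(-2\right) 1 + 0 \left(- \frac{1}{5}\right)\right)\right) \left(- \frac{13}{4}\right) = 39 \left(-1 + \left(-2 + 0\right)\right) \left(- \frac{13}{4}\right) = 39 \left(-1 - 2\right) \left(- \frac{13}{4}\right) = 39 \left(-3\right) \left(- \frac{13}{4}\right) = \left(-117\right) \left(- \frac{13}{4}\right) = \frac{1521}{4}$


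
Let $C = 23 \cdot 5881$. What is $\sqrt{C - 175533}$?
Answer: $i \sqrt{40270} \approx 200.67 i$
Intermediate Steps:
$C = 135263$
$\sqrt{C - 175533} = \sqrt{135263 - 175533} = \sqrt{-40270} = i \sqrt{40270}$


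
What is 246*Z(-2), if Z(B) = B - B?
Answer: 0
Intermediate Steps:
Z(B) = 0
246*Z(-2) = 246*0 = 0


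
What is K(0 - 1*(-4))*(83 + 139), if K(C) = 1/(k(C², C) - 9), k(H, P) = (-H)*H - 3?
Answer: -111/134 ≈ -0.82836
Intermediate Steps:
k(H, P) = -3 - H² (k(H, P) = -H² - 3 = -3 - H²)
K(C) = 1/(-12 - C⁴) (K(C) = 1/((-3 - (C²)²) - 9) = 1/((-3 - C⁴) - 9) = 1/(-12 - C⁴))
K(0 - 1*(-4))*(83 + 139) = (-1/(12 + (0 - 1*(-4))⁴))*(83 + 139) = -1/(12 + (0 + 4)⁴)*222 = -1/(12 + 4⁴)*222 = -1/(12 + 256)*222 = -1/268*222 = -111/134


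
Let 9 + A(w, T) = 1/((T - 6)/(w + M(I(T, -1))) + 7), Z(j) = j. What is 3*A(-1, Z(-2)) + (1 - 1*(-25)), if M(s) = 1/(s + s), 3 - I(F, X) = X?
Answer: -92/113 ≈ -0.81416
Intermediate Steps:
I(F, X) = 3 - X
M(s) = 1/(2*s)
A(w, T) = -9 + 1/(7 + (-6 + T)/(⅛ + w)) (A(w, T) = -9 + 1/((T - 6)/(w + 1/(2*(3 - 1*(-1)))) + 7) = -9 + 1/((-6 + T)/(w + 1/(2*(3 + 1))) + 7) = -9 + 1/((-6 + T)/(w + (½)/4) + 7) = -9 + 1/((-6 + T)/(w + (½)*(¼)) + 7) = -9 + 1/((-6 + T)/(w + ⅛) + 7) = -9 + 1/((-6 + T)/(⅛ + w) + 7) = -9 + 1/(7 + (-6 + T)/(⅛ + w)))
3*A(-1, Z(-2)) + (1 - 1*(-25)) = 3*(2*(185 - 248*(-1) - 36*(-2))/(-41 + 8*(-2) + 56*(-1))) + (1 - 1*(-25)) = 3*(2*(185 + 248 + 72)/(-41 - 16 - 56)) + (1 + 25) = 3*(2*505/(-113)) + 26 = 3*(2*(-1/113)*505) + 26 = 3*(-1010/113) + 26 = -3030/113 + 26 = -92/113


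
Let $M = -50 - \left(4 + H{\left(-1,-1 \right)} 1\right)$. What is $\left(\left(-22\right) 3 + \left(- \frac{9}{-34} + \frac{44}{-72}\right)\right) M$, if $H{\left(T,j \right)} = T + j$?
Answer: $\frac{527852}{153} \approx 3450.0$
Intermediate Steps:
$M = -52$ ($M = -50 - \left(4 + \left(-1 - 1\right) 1\right) = -50 - \left(4 - 2\right) = -50 - 2 = -52$)
$\left(\left(-22\right) 3 + \left(- \frac{9}{-34} + \frac{44}{-72}\right)\right) M = \left(\left(-22\right) 3 + \left(- \frac{9}{-34} + \frac{44}{-72}\right)\right) \left(-52\right) = \left(-66 + \left(\left(-9\right) \left(- \frac{1}{34}\right) + 44 \left(- \frac{1}{72}\right)\right)\right) \left(-52\right) = \left(-66 + \left(\frac{9}{34} - \frac{11}{18}\right)\right) \left(-52\right) = \left(-66 - \frac{53}{153}\right) \left(-52\right) = \left(- \frac{10151}{153}\right) \left(-52\right) = \frac{527852}{153}$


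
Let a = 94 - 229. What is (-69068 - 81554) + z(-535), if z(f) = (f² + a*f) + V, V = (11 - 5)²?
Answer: 207864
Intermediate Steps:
a = -135
V = 36 (V = 6² = 36)
z(f) = 36 + f² - 135*f (z(f) = (f² - 135*f) + 36 = 36 + f² - 135*f)
(-69068 - 81554) + z(-535) = (-69068 - 81554) + (36 + (-535)² - 135*(-535)) = -150622 + (36 + 286225 + 72225) = -150622 + 358486 = 207864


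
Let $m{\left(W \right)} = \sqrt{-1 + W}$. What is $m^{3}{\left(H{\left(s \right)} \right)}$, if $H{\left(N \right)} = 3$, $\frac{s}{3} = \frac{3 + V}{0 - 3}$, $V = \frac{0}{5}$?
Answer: $2 \sqrt{2} \approx 2.8284$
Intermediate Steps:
$V = 0$ ($V = 0 \cdot \frac{1}{5} = 0$)
$s = -3$ ($s = 3 \frac{3 + 0}{0 - 3} = 3 \frac{3}{-3} = 3 \cdot 3 \left(- \frac{1}{3}\right) = 3 \left(-1\right) = -3$)
$m^{3}{\left(H{\left(s \right)} \right)} = \left(\sqrt{-1 + 3}\right)^{3} = \left(\sqrt{2}\right)^{3} = 2 \sqrt{2}$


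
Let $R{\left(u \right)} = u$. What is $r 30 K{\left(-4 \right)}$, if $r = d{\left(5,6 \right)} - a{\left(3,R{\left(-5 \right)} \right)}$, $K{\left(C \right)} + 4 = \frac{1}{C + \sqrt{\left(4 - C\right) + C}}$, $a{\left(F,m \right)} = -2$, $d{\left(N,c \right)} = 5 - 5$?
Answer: $-270$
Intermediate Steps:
$d{\left(N,c \right)} = 0$ ($d{\left(N,c \right)} = 5 - 5 = 0$)
$K{\left(C \right)} = -4 + \frac{1}{2 + C}$ ($K{\left(C \right)} = -4 + \frac{1}{C + \sqrt{\left(4 - C\right) + C}} = -4 + \frac{1}{C + \sqrt{4}} = -4 + \frac{1}{C + 2} = -4 + \frac{1}{2 + C}$)
$r = 2$ ($r = 0 - -2 = 0 + 2 = 2$)
$r 30 K{\left(-4 \right)} = 2 \cdot 30 \frac{-7 - -16}{2 - 4} = 60 \frac{-7 + 16}{-2} = 60 \left(\left(- \frac{1}{2}\right) 9\right) = 60 \left(- \frac{9}{2}\right) = -270$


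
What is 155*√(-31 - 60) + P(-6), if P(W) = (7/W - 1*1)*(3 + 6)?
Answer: -39/2 + 155*I*√91 ≈ -19.5 + 1478.6*I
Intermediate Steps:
P(W) = -9 + 63/W (P(W) = (7/W - 1)*9 = (-1 + 7/W)*9 = -9 + 63/W)
155*√(-31 - 60) + P(-6) = 155*√(-31 - 60) + (-9 + 63/(-6)) = 155*√(-91) + (-9 + 63*(-⅙)) = 155*(I*√91) + (-9 - 21/2) = 155*I*√91 - 39/2 = -39/2 + 155*I*√91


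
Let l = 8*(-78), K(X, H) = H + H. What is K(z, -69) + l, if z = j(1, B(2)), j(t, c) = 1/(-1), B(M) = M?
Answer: -762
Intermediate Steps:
j(t, c) = -1
z = -1
K(X, H) = 2*H
l = -624
K(z, -69) + l = 2*(-69) - 624 = -138 - 624 = -762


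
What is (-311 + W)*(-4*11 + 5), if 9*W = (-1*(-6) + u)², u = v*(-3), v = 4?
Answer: 11973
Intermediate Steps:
u = -12 (u = 4*(-3) = -12)
W = 4 (W = (-1*(-6) - 12)²/9 = (6 - 12)²/9 = (⅑)*(-6)² = (⅑)*36 = 4)
(-311 + W)*(-4*11 + 5) = (-311 + 4)*(-4*11 + 5) = -307*(-44 + 5) = -307*(-39) = 11973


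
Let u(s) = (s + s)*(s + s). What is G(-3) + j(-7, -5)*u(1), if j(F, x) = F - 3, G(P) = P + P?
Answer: -46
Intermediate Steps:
G(P) = 2*P
j(F, x) = -3 + F
u(s) = 4*s² (u(s) = (2*s)*(2*s) = 4*s²)
G(-3) + j(-7, -5)*u(1) = 2*(-3) + (-3 - 7)*(4*1²) = -6 - 40 = -46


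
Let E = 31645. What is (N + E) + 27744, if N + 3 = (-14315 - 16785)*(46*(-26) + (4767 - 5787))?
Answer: 68976986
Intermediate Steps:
N = 68917597 (N = -3 + (-14315 - 16785)*(46*(-26) + (4767 - 5787)) = -3 - 31100*(-1196 - 1020) = -3 - 31100*(-2216) = -3 + 68917600 = 68917597)
(N + E) + 27744 = (68917597 + 31645) + 27744 = 68949242 + 27744 = 68976986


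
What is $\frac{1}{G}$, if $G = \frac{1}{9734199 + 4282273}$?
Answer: $14016472$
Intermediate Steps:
$G = \frac{1}{14016472} \approx 7.1345 \cdot 10^{-8}$
$\frac{1}{G} = \frac{1}{\frac{1}{14016472}} = 14016472$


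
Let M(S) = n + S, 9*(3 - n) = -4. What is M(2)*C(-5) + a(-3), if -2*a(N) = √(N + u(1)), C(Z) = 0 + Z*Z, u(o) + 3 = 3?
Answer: 1225/9 - I*√3/2 ≈ 136.11 - 0.86602*I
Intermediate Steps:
u(o) = 0 (u(o) = -3 + 3 = 0)
n = 31/9 (n = 3 - ⅑*(-4) = 3 + 4/9 = 31/9 ≈ 3.4444)
C(Z) = Z² (C(Z) = 0 + Z² = Z²)
a(N) = -√N/2 (a(N) = -√(N + 0)/2 = -√N/2)
M(S) = 31/9 + S
M(2)*C(-5) + a(-3) = (31/9 + 2)*(-5)² - I*√3/2 = (49/9)*25 - I*√3/2 = 1225/9 - I*√3/2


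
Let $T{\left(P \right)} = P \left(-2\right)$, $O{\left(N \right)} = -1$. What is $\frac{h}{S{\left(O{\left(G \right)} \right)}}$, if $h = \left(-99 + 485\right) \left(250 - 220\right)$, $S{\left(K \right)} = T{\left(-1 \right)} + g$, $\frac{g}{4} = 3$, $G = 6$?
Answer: $\frac{5790}{7} \approx 827.14$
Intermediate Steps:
$g = 12$ ($g = 4 \cdot 3 = 12$)
$T{\left(P \right)} = - 2 P$
$S{\left(K \right)} = 14$ ($S{\left(K \right)} = \left(-2\right) \left(-1\right) + 12 = 2 + 12 = 14$)
$h = 11580$ ($h = 386 \cdot 30 = 11580$)
$\frac{h}{S{\left(O{\left(G \right)} \right)}} = \frac{11580}{14} = 11580 \cdot \frac{1}{14} = \frac{5790}{7}$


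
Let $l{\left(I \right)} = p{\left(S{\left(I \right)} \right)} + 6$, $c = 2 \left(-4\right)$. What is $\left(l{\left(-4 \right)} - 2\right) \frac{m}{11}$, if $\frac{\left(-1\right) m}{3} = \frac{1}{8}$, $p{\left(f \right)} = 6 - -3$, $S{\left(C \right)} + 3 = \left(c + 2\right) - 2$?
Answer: $- \frac{39}{88} \approx -0.44318$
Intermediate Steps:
$c = -8$
$S{\left(C \right)} = -11$ ($S{\left(C \right)} = -3 + \left(\left(-8 + 2\right) - 2\right) = -3 - 8 = -11$)
$p{\left(f \right)} = 9$ ($p{\left(f \right)} = 6 + 3 = 9$)
$l{\left(I \right)} = 15$ ($l{\left(I \right)} = 9 + 6 = 15$)
$m = - \frac{3}{8} \approx -0.375$
$\left(l{\left(-4 \right)} - 2\right) \frac{m}{11} = \left(15 - 2\right) \left(- \frac{3}{8 \cdot 11}\right) = 13 \left(\left(- \frac{3}{8}\right) \frac{1}{11}\right) = 13 \left(- \frac{3}{88}\right) = - \frac{39}{88}$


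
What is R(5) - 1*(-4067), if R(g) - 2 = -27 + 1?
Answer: 4043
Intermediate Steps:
R(g) = -24 (R(g) = 2 + (-27 + 1) = 2 - 26 = -24)
R(5) - 1*(-4067) = -24 - 1*(-4067) = -24 + 4067 = 4043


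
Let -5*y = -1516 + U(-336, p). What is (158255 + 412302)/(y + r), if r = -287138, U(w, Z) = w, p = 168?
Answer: -2852785/1433838 ≈ -1.9896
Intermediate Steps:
y = 1852/5 (y = -(-1516 - 336)/5 = -⅕*(-1852) = 1852/5 ≈ 370.40)
(158255 + 412302)/(y + r) = (158255 + 412302)/(1852/5 - 287138) = 570557/(-1433838/5) = 570557*(-5/1433838) = -2852785/1433838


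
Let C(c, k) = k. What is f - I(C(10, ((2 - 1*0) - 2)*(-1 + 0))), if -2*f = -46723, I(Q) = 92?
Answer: 46539/2 ≈ 23270.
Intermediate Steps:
f = 46723/2 (f = -1/2*(-46723) = 46723/2 ≈ 23362.)
f - I(C(10, ((2 - 1*0) - 2)*(-1 + 0))) = 46723/2 - 1*92 = 46723/2 - 92 = 46539/2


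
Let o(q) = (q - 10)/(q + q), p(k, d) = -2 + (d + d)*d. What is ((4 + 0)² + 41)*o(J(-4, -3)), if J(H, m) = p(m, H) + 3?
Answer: 437/22 ≈ 19.864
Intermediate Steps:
p(k, d) = -2 + 2*d² (p(k, d) = -2 + (2*d)*d = -2 + 2*d²)
J(H, m) = 1 + 2*H² (J(H, m) = (-2 + 2*H²) + 3 = 1 + 2*H²)
o(q) = (-10 + q)/(2*q) (o(q) = (-10 + q)/((2*q)) = (-10 + q)*(1/(2*q)) = (-10 + q)/(2*q))
((4 + 0)² + 41)*o(J(-4, -3)) = ((4 + 0)² + 41)*((-10 + (1 + 2*(-4)²))/(2*(1 + 2*(-4)²))) = (4² + 41)*((-10 + (1 + 2*16))/(2*(1 + 2*16))) = (16 + 41)*((-10 + (1 + 32))/(2*(1 + 32))) = 57*((½)*(-10 + 33)/33) = 57*((½)*(1/33)*23) = 57*(23/66) = 437/22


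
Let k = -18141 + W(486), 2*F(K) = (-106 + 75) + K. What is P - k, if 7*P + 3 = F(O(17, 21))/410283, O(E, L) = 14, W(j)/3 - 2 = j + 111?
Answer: 93876853213/5743962 ≈ 16344.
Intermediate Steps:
W(j) = 339 + 3*j (W(j) = 6 + 3*(j + 111) = 6 + 3*(111 + j) = 6 + (333 + 3*j) = 339 + 3*j)
F(K) = -31/2 + K/2 (F(K) = ((-106 + 75) + K)/2 = (-31 + K)/2 = -31/2 + K/2)
k = -16344 (k = -18141 + (339 + 3*486) = -18141 + (339 + 1458) = -18141 + 1797 = -16344)
P = -2461715/5743962 (P = -3/7 + ((-31/2 + (1/2)*14)/410283)/7 = -3/7 + ((-31/2 + 7)*(1/410283))/7 = -3/7 + (-17/2*1/410283)/7 = -3/7 + (1/7)*(-17/820566) = -3/7 - 17/5743962 = -2461715/5743962 ≈ -0.42857)
P - k = -2461715/5743962 - 1*(-16344) = -2461715/5743962 + 16344 = 93876853213/5743962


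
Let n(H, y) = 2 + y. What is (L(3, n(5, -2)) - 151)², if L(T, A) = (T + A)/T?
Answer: 22500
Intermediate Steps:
L(T, A) = (A + T)/T
(L(3, n(5, -2)) - 151)² = (((2 - 2) + 3)/3 - 151)² = ((0 + 3)/3 - 151)² = ((⅓)*3 - 151)² = (1 - 151)² = (-150)² = 22500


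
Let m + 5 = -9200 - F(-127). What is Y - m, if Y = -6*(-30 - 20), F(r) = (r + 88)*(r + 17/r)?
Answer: 1836829/127 ≈ 14463.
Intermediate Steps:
F(r) = (88 + r)*(r + 17/r)
Y = 300 (Y = -6*(-50) = 300)
m = -1798729/127 (m = -5 + (-9200 - (17 + (-127)² + 88*(-127) + 1496/(-127))) = -5 + (-9200 - (17 + 16129 - 11176 + 1496*(-1/127))) = -5 + (-9200 - (17 + 16129 - 11176 - 1496/127)) = -5 + (-9200 - 1*629694/127) = -5 + (-9200 - 629694/127) = -5 - 1798094/127 = -1798729/127 ≈ -14163.)
Y - m = 300 - 1*(-1798729/127) = 300 + 1798729/127 = 1836829/127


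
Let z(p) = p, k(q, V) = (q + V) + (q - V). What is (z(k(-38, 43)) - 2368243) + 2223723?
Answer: -144596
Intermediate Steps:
k(q, V) = 2*q (k(q, V) = (V + q) + (q - V) = 2*q)
(z(k(-38, 43)) - 2368243) + 2223723 = (2*(-38) - 2368243) + 2223723 = (-76 - 2368243) + 2223723 = -2368319 + 2223723 = -144596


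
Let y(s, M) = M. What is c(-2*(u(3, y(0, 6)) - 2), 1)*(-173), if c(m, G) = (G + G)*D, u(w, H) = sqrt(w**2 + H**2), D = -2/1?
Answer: 692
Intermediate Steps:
D = -2 (D = -2*1 = -2)
u(w, H) = sqrt(H**2 + w**2)
c(m, G) = -4*G (c(m, G) = (G + G)*(-2) = (2*G)*(-2) = -4*G)
c(-2*(u(3, y(0, 6)) - 2), 1)*(-173) = -4*1*(-173) = -4*(-173) = 692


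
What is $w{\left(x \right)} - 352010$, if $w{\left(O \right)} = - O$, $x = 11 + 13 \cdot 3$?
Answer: $-352060$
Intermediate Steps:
$x = 50$ ($x = 11 + 39 = 50$)
$w{\left(x \right)} - 352010 = \left(-1\right) 50 - 352010 = -50 - 352010 = -352060$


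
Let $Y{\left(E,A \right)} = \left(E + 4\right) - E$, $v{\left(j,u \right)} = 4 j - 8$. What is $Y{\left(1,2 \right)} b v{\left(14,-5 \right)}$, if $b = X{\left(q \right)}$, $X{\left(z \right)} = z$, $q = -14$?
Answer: $-2688$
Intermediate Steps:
$v{\left(j,u \right)} = -8 + 4 j$
$Y{\left(E,A \right)} = 4$ ($Y{\left(E,A \right)} = \left(4 + E\right) - E = 4$)
$b = -14$
$Y{\left(1,2 \right)} b v{\left(14,-5 \right)} = 4 \left(-14\right) \left(-8 + 4 \cdot 14\right) = - 56 \left(-8 + 56\right) = \left(-56\right) 48 = -2688$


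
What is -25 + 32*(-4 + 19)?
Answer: 455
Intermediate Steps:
-25 + 32*(-4 + 19) = -25 + 32*15 = -25 + 480 = 455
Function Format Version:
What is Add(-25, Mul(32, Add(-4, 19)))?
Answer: 455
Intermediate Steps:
Add(-25, Mul(32, Add(-4, 19))) = Add(-25, Mul(32, 15)) = Add(-25, 480) = 455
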